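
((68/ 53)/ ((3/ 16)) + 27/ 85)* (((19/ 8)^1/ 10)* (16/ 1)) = 1838687/ 67575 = 27.21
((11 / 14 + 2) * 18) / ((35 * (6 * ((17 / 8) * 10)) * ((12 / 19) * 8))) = 741 / 333200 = 0.00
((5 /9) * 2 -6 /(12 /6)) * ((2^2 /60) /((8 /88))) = -187 /135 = -1.39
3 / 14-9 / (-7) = 3 / 2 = 1.50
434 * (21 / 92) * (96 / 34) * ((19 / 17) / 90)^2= 1096718 / 25424775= 0.04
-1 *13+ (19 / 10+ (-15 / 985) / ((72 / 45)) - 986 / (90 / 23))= -18658151 / 70920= -263.09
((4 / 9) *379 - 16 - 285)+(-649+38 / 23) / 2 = -188879 / 414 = -456.23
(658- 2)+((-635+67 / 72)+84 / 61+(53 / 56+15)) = 603413 / 15372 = 39.25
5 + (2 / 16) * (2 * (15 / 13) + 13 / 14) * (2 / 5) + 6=40629 / 3640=11.16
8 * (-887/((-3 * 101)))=7096/303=23.42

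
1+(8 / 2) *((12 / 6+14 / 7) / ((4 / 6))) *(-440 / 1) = -10559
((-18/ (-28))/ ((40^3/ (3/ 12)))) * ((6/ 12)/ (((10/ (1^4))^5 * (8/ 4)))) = 9/ 1433600000000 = 0.00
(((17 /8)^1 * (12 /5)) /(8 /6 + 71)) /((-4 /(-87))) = 13311 /8680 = 1.53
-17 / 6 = -2.83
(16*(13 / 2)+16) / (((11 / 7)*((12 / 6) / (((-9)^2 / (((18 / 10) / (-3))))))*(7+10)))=-56700 / 187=-303.21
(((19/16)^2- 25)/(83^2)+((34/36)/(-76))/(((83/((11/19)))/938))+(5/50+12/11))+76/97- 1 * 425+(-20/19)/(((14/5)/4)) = -90859995789422663/213982533515520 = -424.61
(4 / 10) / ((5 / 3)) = 6 / 25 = 0.24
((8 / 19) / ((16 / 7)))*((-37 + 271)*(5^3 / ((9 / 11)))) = 125125 / 19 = 6585.53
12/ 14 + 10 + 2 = 90/ 7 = 12.86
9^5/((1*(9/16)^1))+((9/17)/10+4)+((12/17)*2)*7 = 17848289/170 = 104989.94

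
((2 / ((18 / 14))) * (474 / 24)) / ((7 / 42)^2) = 1106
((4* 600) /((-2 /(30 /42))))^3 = -216000000000 /343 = -629737609.33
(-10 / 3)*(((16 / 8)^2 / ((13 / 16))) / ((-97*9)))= 640 / 34047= 0.02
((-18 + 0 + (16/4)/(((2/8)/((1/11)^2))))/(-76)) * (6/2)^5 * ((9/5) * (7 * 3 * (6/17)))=148941261/195415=762.18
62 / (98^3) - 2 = -941161 / 470596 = -2.00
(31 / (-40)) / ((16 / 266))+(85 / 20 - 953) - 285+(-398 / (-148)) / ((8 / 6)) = -14736271 / 11840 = -1244.62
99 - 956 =-857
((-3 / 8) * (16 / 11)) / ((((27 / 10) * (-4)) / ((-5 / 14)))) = -25 / 1386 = -0.02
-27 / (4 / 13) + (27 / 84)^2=-68715 / 784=-87.65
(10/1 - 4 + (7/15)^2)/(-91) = -1399/20475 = -0.07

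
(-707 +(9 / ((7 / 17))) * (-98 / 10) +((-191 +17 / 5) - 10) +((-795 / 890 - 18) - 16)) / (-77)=1026787 / 68530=14.98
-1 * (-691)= 691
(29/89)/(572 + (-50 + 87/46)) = 46/73959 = 0.00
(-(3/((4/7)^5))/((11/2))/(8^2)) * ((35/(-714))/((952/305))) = 3661525/1666711552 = 0.00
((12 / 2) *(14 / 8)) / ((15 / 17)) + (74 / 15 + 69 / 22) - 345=-325.03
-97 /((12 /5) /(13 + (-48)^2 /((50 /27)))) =-3048613 /60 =-50810.22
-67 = -67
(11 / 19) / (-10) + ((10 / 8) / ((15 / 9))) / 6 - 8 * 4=-24269 / 760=-31.93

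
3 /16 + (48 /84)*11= 725 /112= 6.47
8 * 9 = 72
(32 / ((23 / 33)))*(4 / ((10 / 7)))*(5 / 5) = 14784 / 115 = 128.56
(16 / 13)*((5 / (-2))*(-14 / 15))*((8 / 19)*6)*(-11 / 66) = -896 / 741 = -1.21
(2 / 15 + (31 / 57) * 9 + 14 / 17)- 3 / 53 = 1488068 / 256785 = 5.79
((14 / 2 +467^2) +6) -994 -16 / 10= 1085532 / 5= 217106.40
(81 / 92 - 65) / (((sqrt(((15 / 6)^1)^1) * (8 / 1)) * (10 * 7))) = -0.07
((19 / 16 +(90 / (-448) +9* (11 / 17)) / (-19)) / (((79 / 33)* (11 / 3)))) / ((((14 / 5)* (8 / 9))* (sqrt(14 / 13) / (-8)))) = -26125335* sqrt(182) / 1120298368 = -0.31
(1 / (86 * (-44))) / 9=-1 / 34056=-0.00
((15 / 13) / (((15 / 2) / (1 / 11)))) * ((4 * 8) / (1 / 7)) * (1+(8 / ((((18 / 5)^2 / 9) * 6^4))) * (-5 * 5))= 291592 / 104247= 2.80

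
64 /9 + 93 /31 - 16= -53 /9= -5.89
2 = 2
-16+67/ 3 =19/ 3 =6.33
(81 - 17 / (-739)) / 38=29938 / 14041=2.13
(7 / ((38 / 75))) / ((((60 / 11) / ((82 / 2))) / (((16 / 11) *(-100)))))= -287000 / 19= -15105.26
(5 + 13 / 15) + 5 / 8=779 / 120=6.49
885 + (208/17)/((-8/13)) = 14707/17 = 865.12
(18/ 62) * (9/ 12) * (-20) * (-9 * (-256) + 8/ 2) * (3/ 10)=-93474/ 31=-3015.29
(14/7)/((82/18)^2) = 162/1681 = 0.10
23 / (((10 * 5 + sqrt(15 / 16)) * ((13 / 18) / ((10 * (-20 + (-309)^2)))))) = 63233366400 / 103961 - 316166832 * sqrt(15) / 103961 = 596462.69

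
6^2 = 36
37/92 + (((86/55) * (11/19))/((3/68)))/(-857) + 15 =345557149/22470540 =15.38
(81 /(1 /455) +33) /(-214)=-18444 /107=-172.37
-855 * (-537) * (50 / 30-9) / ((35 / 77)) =-7407378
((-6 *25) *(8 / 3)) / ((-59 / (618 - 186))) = 172800 / 59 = 2928.81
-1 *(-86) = 86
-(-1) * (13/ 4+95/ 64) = 303/ 64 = 4.73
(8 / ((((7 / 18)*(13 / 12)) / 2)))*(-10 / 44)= -8640 / 1001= -8.63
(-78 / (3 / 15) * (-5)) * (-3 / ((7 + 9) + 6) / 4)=-66.48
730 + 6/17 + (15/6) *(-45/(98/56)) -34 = 75216/119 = 632.07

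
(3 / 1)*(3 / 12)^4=3 / 256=0.01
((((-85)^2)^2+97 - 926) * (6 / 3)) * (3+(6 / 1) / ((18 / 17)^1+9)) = 7133972120 / 19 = 375472216.84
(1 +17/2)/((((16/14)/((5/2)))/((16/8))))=665/16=41.56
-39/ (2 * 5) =-39/ 10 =-3.90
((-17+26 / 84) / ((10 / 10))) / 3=-701 / 126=-5.56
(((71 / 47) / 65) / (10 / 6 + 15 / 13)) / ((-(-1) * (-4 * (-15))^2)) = 0.00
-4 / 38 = -2 / 19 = -0.11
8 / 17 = 0.47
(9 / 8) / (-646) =-9 / 5168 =-0.00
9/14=0.64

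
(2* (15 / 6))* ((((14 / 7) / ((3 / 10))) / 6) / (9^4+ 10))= 50 / 59139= 0.00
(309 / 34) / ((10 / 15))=927 / 68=13.63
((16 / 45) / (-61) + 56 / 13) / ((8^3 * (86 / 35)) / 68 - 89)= -18267928 / 299375739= -0.06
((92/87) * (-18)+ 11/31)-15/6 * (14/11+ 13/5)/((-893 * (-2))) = -660022043/35323508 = -18.69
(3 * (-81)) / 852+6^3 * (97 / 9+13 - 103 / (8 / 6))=-3280281 / 284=-11550.29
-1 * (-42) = 42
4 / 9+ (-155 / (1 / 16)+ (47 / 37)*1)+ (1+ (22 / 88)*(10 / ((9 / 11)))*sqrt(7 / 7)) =-183093 / 74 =-2474.23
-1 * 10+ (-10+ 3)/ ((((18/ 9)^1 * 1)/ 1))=-27/ 2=-13.50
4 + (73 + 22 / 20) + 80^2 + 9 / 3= 64811 / 10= 6481.10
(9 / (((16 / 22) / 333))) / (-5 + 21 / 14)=-32967 / 28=-1177.39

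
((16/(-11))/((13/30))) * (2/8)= -120/143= -0.84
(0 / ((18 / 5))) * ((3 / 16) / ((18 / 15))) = 0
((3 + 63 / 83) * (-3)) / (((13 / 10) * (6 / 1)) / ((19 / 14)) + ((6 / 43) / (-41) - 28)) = 19595745 / 38673352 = 0.51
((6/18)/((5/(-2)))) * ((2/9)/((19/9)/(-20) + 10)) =-16/5343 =-0.00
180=180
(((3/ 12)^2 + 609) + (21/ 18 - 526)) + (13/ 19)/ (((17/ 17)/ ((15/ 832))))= 307313/ 3648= 84.24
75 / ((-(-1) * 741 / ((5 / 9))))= 125 / 2223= 0.06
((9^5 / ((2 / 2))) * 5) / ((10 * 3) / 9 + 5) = 177147 / 5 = 35429.40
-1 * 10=-10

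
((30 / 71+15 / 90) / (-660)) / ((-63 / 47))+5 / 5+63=1133648917 / 17713080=64.00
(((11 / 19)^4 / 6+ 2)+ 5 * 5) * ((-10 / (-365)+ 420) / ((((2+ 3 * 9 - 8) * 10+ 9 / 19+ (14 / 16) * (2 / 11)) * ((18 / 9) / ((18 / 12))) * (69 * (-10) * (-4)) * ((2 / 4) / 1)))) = 3562818202163 / 121673212993740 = 0.03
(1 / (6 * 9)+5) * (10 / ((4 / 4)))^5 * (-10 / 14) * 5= -1792328.04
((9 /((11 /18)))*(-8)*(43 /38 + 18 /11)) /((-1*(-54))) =-13884 /2299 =-6.04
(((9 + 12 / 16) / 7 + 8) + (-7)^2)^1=1635 / 28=58.39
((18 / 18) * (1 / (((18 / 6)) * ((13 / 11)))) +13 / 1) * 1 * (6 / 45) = 1036 / 585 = 1.77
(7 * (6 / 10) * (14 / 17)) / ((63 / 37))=518 / 255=2.03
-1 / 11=-0.09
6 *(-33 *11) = -2178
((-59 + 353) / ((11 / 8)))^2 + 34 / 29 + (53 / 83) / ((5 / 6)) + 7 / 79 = 5259773930793 / 115042565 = 45720.24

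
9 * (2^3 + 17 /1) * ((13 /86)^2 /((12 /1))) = 12675 /29584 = 0.43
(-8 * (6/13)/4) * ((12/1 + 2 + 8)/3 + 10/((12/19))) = -278/13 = -21.38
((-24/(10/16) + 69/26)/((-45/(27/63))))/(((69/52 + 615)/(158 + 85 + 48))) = 300506/1869525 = 0.16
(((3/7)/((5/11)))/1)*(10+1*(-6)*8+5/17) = -21153/595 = -35.55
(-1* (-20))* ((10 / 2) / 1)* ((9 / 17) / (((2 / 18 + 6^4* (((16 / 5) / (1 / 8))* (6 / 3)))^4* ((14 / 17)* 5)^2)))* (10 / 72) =348553125 / 15581486415593200166115925636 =0.00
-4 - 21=-25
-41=-41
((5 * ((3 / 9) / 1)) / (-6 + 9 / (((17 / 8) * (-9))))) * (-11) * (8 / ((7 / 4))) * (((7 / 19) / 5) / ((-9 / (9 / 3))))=-272 / 855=-0.32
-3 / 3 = -1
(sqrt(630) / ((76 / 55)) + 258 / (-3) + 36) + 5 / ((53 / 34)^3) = -7247330 / 148877 + 165 * sqrt(70) / 76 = -30.52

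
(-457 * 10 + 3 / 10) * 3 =-137091 / 10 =-13709.10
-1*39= -39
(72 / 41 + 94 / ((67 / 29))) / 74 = 58295 / 101639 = 0.57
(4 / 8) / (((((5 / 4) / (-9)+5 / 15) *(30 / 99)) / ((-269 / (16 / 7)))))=-79893 / 80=-998.66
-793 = -793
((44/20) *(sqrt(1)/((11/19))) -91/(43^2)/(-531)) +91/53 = 5.52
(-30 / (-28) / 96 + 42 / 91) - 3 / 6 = -159 / 5824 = -0.03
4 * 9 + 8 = 44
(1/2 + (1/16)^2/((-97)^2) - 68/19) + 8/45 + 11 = 16679071703/2059441920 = 8.10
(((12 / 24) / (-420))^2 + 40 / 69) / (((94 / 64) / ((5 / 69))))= 9408023 / 328937490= 0.03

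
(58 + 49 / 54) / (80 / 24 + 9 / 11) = 34991 / 2466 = 14.19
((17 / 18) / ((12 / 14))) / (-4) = -119 / 432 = -0.28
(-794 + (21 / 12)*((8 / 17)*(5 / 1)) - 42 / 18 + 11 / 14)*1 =-565081 / 714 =-791.43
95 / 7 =13.57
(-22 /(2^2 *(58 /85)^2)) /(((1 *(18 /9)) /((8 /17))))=-4675 /1682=-2.78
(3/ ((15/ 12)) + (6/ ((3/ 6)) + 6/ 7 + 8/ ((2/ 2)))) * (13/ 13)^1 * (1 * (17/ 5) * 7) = 13838/ 25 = 553.52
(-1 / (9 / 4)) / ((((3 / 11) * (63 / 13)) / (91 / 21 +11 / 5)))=-8008 / 3645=-2.20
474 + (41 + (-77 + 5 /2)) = 440.50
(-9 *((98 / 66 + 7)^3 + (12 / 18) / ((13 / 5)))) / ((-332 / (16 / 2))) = 570991580 / 4308447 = 132.53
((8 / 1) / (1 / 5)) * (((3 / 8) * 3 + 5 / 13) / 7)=8.63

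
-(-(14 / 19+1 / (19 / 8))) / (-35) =-22 / 665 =-0.03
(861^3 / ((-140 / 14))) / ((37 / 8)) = -2553109524 / 185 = -13800592.02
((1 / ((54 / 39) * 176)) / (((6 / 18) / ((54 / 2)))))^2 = 13689 / 123904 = 0.11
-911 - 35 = -946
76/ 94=38/ 47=0.81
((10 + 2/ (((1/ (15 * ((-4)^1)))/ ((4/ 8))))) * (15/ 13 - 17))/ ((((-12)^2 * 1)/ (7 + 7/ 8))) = 18025/ 416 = 43.33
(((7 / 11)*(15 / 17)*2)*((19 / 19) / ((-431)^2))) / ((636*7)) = 0.00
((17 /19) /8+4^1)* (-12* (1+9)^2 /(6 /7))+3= -109318 /19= -5753.58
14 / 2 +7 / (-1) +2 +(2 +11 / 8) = 43 / 8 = 5.38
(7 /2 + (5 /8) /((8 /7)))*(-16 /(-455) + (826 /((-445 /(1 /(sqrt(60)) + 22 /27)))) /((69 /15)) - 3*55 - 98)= -244982507117 /229919040 - 106967*sqrt(15) /1965120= -1065.73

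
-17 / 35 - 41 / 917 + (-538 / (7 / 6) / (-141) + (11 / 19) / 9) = 103341841 / 36849645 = 2.80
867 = 867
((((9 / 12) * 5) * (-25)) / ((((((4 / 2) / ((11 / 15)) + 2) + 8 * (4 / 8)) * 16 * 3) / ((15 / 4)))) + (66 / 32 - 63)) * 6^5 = -122976225 / 256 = -480375.88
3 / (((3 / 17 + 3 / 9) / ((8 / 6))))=102 / 13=7.85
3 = 3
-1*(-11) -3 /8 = 85 /8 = 10.62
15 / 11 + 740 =8155 / 11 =741.36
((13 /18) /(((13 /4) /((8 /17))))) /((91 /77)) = 176 /1989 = 0.09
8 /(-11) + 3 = 25 /11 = 2.27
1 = 1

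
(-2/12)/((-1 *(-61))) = -1/366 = -0.00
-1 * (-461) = 461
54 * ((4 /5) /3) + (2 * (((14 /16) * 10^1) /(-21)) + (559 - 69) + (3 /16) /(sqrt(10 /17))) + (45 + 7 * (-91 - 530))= -113953 /30 + 3 * sqrt(170) /160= -3798.19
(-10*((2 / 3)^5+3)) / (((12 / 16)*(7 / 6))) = -60880 / 1701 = -35.79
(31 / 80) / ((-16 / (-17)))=527 / 1280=0.41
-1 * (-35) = 35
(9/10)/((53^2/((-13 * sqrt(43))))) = -0.03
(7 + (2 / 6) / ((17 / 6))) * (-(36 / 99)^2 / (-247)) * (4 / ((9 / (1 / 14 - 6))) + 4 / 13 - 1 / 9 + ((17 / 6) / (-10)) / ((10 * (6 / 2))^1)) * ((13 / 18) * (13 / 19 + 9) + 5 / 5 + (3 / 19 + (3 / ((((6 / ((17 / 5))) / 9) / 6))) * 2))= -1.79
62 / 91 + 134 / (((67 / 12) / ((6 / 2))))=6614 / 91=72.68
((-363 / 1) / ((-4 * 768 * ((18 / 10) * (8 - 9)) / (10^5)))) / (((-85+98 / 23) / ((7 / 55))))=5534375 / 534816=10.35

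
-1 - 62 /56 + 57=1537 /28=54.89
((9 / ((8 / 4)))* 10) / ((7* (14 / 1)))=45 / 98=0.46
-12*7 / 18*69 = -322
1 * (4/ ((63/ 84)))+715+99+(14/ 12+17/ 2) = 829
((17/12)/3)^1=17/36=0.47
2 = 2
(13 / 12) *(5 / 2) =65 / 24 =2.71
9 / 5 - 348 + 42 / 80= -345.68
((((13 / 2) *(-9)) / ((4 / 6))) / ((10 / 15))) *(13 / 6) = -4563 / 16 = -285.19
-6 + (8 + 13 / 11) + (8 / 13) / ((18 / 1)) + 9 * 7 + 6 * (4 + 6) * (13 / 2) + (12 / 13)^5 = 16794225518 / 36758007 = 456.89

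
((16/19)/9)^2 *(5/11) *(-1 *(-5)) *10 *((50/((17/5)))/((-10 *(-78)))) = 800000/213254613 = 0.00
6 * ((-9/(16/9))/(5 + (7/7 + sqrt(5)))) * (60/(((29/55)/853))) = -357982.12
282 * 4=1128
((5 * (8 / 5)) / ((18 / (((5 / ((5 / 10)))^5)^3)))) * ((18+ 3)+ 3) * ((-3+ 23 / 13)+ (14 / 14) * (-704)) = -97792000000000000000 / 13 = -7522461538461538461.54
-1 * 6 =-6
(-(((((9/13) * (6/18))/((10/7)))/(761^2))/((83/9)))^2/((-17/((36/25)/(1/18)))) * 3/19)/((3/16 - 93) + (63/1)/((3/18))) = 10287648/13321427352776830053966875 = 0.00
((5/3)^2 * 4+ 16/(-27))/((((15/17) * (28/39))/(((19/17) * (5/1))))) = 17537/189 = 92.79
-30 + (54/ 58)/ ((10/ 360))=102/ 29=3.52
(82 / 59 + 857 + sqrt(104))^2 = 202580 * sqrt(26) / 59 + 2565278049 / 3481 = 754444.89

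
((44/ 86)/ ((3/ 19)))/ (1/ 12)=1672/ 43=38.88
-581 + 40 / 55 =-580.27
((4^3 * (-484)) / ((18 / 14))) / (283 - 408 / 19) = -4119808 / 44721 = -92.12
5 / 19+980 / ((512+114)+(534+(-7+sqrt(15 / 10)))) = 11246359 / 10103497-196 * sqrt(6) / 531763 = 1.11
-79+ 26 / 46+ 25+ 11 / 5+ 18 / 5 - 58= -12148 / 115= -105.63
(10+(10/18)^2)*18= 1670/9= 185.56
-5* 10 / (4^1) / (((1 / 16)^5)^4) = -15111572745182864683827200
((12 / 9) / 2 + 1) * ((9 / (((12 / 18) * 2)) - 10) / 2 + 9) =295 / 24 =12.29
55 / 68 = 0.81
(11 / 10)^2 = 121 / 100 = 1.21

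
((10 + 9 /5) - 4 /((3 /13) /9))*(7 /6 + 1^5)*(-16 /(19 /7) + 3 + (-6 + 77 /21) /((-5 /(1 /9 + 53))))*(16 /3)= -4210276616 /115425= -36476.30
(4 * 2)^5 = 32768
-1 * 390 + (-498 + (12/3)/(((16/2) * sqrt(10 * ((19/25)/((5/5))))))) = -888 + sqrt(190)/76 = -887.82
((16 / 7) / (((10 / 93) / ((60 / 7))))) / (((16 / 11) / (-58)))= -356004 / 49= -7265.39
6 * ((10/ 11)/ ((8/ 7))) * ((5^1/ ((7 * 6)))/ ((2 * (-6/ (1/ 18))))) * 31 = -775/ 9504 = -0.08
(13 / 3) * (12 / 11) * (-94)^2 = 459472 / 11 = 41770.18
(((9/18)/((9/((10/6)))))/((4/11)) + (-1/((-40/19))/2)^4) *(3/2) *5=285118667/147456000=1.93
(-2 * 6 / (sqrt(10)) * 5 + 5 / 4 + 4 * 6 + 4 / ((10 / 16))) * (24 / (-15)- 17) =-58869 / 100 + 558 * sqrt(10) / 5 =-235.78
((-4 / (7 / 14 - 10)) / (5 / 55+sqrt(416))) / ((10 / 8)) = -352 / 4781825+15488* sqrt(26) / 4781825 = 0.02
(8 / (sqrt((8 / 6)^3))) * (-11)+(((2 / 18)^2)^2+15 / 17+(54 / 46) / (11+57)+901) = 9254757895 / 10261404 - 33 * sqrt(3) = 844.74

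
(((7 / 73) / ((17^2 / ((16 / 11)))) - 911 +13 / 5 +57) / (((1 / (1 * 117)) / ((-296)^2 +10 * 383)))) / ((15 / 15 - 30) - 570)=10569814542016938 / 695040665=15207476.45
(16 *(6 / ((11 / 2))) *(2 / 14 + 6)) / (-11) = -8256 / 847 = -9.75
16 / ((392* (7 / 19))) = 38 / 343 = 0.11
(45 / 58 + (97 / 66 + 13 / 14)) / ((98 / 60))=212635 / 109417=1.94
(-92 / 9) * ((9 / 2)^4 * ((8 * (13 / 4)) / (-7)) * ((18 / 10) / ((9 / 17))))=3705507 / 70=52935.81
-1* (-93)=93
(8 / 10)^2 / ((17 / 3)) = 48 / 425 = 0.11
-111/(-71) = 111/71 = 1.56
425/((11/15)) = 6375/11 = 579.55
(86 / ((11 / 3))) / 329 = 258 / 3619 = 0.07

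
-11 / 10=-1.10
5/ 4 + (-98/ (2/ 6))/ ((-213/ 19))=7803/ 284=27.48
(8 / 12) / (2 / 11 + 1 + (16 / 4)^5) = 22 / 33831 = 0.00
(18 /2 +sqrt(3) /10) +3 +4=sqrt(3) /10 +16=16.17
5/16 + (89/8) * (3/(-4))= -257/32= -8.03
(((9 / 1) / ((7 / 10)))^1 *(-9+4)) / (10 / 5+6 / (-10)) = -2250 / 49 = -45.92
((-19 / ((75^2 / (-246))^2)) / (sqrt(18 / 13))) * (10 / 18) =-63878 * sqrt(26) / 18984375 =-0.02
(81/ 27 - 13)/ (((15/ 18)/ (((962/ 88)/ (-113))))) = 1443/ 1243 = 1.16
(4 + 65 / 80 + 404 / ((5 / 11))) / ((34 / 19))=499.37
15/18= 5/6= 0.83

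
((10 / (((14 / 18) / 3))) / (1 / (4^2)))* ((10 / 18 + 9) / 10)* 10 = 41280 / 7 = 5897.14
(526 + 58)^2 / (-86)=-170528 / 43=-3965.77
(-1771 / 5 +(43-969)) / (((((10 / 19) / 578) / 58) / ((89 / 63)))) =-181433413342 / 1575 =-115195817.99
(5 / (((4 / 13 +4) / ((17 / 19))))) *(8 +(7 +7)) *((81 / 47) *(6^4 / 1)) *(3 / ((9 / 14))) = 238145.44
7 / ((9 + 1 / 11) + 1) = 77 / 111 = 0.69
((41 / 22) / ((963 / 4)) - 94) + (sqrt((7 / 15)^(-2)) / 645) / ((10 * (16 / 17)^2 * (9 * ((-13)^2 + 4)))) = -44242775933549 / 470706593280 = -93.99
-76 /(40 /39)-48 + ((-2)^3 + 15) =-1151 /10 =-115.10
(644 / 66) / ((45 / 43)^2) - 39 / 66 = 101071 / 12150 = 8.32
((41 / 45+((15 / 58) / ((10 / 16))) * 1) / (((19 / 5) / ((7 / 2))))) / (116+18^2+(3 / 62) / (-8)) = 157976 / 56959857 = 0.00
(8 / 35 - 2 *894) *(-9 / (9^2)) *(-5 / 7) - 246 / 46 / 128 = -141.93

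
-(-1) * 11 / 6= 11 / 6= 1.83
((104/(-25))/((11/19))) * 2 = -3952/275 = -14.37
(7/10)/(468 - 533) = -7/650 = -0.01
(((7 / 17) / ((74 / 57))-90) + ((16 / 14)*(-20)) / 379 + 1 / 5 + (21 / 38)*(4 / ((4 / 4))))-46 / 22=-311878869369 / 3487660330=-89.42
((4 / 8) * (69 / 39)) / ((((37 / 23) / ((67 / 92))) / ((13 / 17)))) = 1541 / 5032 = 0.31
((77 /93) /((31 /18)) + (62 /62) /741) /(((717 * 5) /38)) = 0.01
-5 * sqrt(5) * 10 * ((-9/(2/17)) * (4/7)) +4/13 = 4/13 +15300 * sqrt(5)/7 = 4887.71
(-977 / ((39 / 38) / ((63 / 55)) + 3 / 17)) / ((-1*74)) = 6626991 / 538313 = 12.31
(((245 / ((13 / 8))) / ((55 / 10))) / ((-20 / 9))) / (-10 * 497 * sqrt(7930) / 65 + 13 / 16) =122304 / 565736231731 + 149624832 * sqrt(7930) / 7354571012503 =0.00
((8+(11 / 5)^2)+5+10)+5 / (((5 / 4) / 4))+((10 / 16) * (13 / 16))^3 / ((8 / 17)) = 18504544361 / 419430400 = 44.12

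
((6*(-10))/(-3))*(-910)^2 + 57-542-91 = 16561424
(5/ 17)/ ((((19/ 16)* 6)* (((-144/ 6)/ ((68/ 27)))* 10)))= -2/ 4617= -0.00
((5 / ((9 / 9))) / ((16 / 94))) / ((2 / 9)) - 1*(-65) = 3155 / 16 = 197.19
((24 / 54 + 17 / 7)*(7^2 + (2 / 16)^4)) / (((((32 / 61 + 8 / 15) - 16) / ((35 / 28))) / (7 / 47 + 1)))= -498596378625 / 36848336896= -13.53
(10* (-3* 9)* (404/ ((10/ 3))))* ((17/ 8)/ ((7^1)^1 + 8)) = -46359/ 10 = -4635.90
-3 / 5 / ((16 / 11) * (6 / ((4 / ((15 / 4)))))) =-11 / 150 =-0.07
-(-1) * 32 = 32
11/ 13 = 0.85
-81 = -81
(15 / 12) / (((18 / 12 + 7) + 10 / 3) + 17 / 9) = 45 / 494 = 0.09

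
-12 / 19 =-0.63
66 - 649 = -583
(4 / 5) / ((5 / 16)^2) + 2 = 1274 / 125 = 10.19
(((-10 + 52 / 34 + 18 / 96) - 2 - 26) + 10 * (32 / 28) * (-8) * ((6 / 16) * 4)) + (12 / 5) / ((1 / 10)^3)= 4239397 / 1904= 2226.57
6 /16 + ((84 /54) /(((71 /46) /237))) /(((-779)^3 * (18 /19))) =0.37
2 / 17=0.12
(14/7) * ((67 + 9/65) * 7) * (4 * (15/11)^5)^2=112739303250000000/337186519813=334352.94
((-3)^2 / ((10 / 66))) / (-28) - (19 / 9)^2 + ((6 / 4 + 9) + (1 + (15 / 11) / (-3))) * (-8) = -11843047 / 124740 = -94.94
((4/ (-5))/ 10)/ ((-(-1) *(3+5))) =-1/ 100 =-0.01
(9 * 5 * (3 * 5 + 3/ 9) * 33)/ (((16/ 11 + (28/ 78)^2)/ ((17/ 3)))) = 81488.79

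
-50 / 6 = -25 / 3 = -8.33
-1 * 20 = -20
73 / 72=1.01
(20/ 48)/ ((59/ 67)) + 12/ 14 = 6593/ 4956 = 1.33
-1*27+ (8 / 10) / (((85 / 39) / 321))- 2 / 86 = 1659418 / 18275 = 90.80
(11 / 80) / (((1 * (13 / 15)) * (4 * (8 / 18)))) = 297 / 3328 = 0.09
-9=-9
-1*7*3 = -21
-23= -23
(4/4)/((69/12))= 4/23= 0.17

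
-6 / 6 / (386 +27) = -1 / 413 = -0.00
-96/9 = -32/3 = -10.67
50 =50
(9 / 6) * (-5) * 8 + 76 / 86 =-2542 / 43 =-59.12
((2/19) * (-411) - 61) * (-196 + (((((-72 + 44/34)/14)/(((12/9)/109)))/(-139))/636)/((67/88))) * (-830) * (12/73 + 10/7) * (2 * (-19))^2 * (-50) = 8364258428006909802000/4287807643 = 1950707476736.24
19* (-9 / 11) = -171 / 11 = -15.55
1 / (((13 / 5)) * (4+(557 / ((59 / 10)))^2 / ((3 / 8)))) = 52215 / 3227132636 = 0.00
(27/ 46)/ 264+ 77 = 77.00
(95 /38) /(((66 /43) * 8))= 0.20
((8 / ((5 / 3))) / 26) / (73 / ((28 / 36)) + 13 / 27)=1134 / 579475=0.00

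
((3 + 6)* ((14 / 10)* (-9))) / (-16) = 567 / 80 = 7.09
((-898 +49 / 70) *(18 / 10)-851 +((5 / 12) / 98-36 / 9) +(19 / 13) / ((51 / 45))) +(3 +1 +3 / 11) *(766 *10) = 2162742056879 / 71471400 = 30260.24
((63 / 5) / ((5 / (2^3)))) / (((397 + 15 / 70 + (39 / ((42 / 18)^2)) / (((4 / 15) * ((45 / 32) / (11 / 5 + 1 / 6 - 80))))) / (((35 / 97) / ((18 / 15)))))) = -288120 / 51605261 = -0.01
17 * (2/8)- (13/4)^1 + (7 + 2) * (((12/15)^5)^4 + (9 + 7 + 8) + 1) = 21562935155431234/95367431640625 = 226.10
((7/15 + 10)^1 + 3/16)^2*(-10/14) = -6538249/80640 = -81.08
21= 21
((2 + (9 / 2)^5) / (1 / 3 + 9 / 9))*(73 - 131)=-80356.73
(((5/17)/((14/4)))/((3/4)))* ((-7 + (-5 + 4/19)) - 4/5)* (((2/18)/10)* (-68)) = 19136/17955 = 1.07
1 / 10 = 0.10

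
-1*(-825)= 825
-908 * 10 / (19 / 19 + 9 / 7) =-7945 / 2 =-3972.50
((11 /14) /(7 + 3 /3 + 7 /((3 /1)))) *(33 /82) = 1089 /35588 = 0.03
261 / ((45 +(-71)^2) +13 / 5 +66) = 435 / 8591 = 0.05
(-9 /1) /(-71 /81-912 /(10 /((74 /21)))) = 25515 /913573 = 0.03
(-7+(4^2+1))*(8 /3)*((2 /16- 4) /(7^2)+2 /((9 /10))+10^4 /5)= 70635610 /1323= 53390.48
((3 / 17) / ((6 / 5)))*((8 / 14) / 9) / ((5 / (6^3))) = 48 / 119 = 0.40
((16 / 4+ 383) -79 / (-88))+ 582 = 969.90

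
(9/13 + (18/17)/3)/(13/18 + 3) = 4158/14807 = 0.28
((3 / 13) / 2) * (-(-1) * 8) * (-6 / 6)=-12 / 13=-0.92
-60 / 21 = -20 / 7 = -2.86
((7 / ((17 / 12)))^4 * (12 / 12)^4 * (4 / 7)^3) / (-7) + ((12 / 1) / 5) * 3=-3628764 / 417605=-8.69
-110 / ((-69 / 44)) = 4840 / 69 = 70.14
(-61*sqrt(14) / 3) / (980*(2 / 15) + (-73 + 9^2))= -61*sqrt(14) / 416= -0.55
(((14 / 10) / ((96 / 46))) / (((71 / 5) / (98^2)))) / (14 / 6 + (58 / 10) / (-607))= 1173212635 / 6008872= 195.25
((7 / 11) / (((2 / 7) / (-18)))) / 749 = -63 / 1177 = -0.05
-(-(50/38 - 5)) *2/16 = -35/76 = -0.46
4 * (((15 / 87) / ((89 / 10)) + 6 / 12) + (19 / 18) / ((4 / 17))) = 930179 / 46458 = 20.02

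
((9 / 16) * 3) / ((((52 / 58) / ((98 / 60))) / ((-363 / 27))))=-171941 / 4160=-41.33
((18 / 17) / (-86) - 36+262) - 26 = 146191 / 731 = 199.99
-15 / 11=-1.36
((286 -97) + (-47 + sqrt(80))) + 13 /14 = 4 *sqrt(5) + 2001 /14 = 151.87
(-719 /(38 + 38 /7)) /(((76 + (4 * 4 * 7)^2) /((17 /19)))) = -85561 /72893120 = -0.00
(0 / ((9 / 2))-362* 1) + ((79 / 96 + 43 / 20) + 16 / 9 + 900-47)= 713881 / 1440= 495.75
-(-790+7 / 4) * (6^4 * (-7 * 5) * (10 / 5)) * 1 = -71510040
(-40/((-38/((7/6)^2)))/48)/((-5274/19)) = -245/2278368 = -0.00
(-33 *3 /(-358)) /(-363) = -3 /3938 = -0.00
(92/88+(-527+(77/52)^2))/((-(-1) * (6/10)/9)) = -233681595/29744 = -7856.43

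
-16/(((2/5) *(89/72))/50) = -1617.98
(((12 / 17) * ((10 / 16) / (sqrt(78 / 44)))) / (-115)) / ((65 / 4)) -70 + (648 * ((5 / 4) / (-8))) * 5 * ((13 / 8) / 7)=-42005 / 224 -2 * sqrt(858) / 330395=-187.52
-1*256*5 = -1280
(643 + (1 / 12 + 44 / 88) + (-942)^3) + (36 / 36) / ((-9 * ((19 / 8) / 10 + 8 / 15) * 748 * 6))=-208208380144289 / 249084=-835896244.42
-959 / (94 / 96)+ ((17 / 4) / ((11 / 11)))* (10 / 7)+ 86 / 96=-972.44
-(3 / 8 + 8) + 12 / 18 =-185 / 24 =-7.71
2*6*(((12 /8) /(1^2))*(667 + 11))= 12204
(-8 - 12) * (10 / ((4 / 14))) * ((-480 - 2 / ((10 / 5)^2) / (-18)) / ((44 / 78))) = 39309725 / 66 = 595601.89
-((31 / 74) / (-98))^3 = 29791 / 381393587008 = 0.00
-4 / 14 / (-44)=1 / 154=0.01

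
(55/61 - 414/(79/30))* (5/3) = -3766375/14457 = -260.52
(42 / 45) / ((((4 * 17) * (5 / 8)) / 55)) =1.21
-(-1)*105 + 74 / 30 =107.47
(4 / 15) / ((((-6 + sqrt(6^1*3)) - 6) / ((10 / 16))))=-1 / 63 - sqrt(2) / 252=-0.02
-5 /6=-0.83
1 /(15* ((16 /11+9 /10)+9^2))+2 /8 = 27595 /110028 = 0.25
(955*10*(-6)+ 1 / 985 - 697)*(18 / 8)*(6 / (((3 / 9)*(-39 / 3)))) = 177972714 / 985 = 180682.96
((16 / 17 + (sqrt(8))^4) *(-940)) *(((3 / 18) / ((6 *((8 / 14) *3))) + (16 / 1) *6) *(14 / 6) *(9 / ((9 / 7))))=-43942023020 / 459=-95734254.95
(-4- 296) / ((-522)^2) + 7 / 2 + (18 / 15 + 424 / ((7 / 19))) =1836744773 / 1589490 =1155.56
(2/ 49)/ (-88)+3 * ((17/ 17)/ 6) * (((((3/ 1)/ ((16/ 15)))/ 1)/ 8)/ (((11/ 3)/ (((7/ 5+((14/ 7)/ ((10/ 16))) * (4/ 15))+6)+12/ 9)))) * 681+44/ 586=63282808587/ 202146560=313.05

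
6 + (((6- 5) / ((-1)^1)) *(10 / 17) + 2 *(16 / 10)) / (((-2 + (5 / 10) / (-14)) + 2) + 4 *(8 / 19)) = 565374 / 74545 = 7.58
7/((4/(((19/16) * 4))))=133/16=8.31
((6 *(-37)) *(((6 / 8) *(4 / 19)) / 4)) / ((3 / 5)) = -555 / 38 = -14.61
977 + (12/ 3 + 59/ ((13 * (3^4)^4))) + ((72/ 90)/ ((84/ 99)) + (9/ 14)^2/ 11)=5923863189763397/ 6032567480940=981.98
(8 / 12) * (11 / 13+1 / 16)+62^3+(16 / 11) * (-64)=238235.51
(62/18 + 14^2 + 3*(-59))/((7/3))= 202/21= 9.62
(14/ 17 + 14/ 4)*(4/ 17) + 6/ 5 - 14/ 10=1181/ 1445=0.82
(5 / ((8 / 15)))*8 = 75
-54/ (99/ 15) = -90/ 11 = -8.18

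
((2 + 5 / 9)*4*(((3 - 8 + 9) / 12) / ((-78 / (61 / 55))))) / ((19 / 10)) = -5612 / 220077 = -0.03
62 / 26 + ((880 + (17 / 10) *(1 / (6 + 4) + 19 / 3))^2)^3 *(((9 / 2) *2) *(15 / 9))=4739711169608381427810419960655853 / 631800000000000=7501917014258280195.96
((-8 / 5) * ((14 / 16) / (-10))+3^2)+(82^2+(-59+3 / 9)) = 1001171 / 150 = 6674.47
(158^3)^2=15557597153344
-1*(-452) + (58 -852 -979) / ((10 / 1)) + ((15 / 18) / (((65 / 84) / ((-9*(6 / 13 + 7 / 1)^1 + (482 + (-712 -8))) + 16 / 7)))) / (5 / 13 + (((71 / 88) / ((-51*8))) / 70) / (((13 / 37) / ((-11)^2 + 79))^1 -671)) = -23253191392709111 / 40558079917550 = -573.33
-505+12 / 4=-502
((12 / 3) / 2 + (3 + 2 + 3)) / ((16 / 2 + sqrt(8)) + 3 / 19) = 29450 / 21137 - 7220 * sqrt(2) / 21137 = 0.91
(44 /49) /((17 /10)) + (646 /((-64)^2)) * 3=1708297 /1705984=1.00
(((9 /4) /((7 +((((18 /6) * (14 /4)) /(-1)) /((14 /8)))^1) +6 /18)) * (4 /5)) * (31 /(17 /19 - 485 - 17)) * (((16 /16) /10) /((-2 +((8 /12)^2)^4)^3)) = 0.00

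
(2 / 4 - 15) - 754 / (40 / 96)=-18241 / 10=-1824.10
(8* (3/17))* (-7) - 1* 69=-1341/17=-78.88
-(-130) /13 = 10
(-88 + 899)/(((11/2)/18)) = 29196/11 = 2654.18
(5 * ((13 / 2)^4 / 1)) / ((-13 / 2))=-10985 / 8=-1373.12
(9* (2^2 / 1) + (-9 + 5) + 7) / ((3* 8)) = 13 / 8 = 1.62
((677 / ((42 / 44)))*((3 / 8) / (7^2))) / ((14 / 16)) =14894 / 2401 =6.20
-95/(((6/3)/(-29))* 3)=2755/6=459.17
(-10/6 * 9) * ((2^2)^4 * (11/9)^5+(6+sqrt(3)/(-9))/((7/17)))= -1473131950/137781+85 * sqrt(3)/21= -10684.83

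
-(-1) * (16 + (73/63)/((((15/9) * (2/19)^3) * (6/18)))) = 505187/280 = 1804.24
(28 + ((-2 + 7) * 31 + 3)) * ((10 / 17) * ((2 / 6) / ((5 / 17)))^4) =609212 / 3375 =180.51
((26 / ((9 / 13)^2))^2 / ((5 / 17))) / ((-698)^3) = -82055753 / 2788985899890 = -0.00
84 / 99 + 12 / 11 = 64 / 33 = 1.94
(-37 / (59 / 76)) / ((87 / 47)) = -132164 / 5133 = -25.75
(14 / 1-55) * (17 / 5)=-697 / 5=-139.40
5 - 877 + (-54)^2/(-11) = -12508/11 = -1137.09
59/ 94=0.63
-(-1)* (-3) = -3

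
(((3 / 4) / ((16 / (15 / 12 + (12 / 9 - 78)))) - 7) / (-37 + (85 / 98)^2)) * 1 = 2158499 / 7426624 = 0.29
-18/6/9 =-1/3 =-0.33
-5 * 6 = -30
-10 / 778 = -0.01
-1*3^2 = -9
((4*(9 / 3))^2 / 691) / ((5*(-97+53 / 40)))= -1152 / 2644457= -0.00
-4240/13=-326.15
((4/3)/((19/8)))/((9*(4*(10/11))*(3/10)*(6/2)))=88/4617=0.02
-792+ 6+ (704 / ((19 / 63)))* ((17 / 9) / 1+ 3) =201898 / 19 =10626.21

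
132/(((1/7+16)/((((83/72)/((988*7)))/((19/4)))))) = 913/3181854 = 0.00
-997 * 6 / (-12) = 997 / 2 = 498.50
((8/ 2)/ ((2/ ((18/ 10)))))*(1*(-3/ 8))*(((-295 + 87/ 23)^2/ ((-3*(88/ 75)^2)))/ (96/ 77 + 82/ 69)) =2384759687625/ 209492096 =11383.53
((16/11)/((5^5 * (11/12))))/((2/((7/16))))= 42/378125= 0.00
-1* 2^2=-4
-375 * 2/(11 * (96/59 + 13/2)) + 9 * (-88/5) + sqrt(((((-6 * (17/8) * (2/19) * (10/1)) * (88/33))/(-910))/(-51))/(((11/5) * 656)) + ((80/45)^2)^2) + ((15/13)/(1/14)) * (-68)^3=-3482904691404/685685 + sqrt(159398037111051739)/126324198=-5079449.78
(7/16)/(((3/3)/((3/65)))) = 21/1040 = 0.02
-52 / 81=-0.64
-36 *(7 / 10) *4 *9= -4536 / 5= -907.20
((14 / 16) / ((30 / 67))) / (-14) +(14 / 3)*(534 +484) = 2280253 / 480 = 4750.53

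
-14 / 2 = -7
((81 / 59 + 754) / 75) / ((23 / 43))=1916381 / 101775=18.83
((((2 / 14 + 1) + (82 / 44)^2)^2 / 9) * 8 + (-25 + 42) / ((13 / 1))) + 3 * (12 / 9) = 452282239 / 18652634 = 24.25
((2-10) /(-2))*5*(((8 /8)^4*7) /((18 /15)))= 350 /3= 116.67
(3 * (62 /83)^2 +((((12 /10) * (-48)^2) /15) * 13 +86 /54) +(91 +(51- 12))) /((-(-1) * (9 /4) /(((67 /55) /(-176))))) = -788055556879 /101278633500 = -7.78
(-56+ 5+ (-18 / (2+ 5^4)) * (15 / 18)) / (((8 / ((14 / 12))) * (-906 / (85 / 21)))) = 113305 / 3408372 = 0.03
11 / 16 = 0.69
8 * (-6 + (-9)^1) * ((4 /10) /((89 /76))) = -3648 /89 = -40.99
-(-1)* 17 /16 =17 /16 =1.06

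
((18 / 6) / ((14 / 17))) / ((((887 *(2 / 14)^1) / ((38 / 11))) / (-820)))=-794580 / 9757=-81.44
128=128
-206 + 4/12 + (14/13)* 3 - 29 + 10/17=-153052/663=-230.85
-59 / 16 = -3.69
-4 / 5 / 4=-1 / 5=-0.20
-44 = -44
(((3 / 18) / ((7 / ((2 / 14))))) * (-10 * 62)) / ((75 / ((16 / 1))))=-992 / 2205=-0.45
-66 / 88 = -3 / 4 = -0.75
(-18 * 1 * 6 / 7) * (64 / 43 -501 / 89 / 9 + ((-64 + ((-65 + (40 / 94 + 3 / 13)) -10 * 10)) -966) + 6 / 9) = 301228599348 / 16368079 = 18403.42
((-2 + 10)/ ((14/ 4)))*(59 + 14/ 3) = 3056/ 21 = 145.52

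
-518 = -518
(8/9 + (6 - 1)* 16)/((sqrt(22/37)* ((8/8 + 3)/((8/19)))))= 728* sqrt(814)/1881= 11.04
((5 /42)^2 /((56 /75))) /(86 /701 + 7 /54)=3943125 /52415888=0.08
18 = 18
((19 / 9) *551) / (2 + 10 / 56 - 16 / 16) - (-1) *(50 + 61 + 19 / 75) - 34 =1064.23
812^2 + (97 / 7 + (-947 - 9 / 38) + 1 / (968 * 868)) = 10511035695619 / 15964256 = 658410.62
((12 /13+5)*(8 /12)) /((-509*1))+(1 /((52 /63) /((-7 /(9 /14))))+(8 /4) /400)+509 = 495.80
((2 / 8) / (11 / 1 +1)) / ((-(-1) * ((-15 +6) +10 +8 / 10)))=5 / 432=0.01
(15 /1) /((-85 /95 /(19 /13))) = -24.50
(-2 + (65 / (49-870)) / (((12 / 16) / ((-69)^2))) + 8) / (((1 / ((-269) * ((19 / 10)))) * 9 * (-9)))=-347287339 / 110835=-3133.37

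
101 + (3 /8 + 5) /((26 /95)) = 120.64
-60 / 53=-1.13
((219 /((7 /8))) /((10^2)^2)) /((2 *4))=219 /70000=0.00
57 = 57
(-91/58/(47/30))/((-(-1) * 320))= -273/87232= -0.00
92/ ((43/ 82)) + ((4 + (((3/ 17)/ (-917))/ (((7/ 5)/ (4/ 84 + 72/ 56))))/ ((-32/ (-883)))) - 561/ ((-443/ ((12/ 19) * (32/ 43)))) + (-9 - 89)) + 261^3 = 130643298502617417/ 7347906328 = 17779663.03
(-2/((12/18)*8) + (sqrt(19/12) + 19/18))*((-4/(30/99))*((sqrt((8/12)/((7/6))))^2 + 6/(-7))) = 77/30 + 22*sqrt(57)/35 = 7.31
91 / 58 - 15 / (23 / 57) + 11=-32823 / 1334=-24.60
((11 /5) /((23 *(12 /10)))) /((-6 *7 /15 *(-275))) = 1 /9660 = 0.00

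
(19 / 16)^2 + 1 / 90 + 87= 1018613 / 11520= 88.42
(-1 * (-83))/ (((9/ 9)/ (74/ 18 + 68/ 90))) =6059/ 15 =403.93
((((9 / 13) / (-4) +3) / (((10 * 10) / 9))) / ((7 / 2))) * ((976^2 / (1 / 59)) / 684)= 36882552 / 6175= 5972.88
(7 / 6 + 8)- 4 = 31 / 6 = 5.17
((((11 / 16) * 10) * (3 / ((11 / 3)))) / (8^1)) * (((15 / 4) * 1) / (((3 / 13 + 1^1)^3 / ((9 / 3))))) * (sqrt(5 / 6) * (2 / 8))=1482975 * sqrt(30) / 8388608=0.97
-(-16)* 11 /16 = 11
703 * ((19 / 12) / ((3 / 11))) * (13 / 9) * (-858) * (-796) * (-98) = -10653446976172 / 27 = -394572110228.59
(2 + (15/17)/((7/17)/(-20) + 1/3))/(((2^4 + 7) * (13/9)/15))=207630/95381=2.18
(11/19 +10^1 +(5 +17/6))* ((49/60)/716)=102851/4897440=0.02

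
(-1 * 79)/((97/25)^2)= -49375/9409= -5.25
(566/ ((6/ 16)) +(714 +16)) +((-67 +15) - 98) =6268/ 3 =2089.33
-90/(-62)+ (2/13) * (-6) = 213/403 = 0.53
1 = 1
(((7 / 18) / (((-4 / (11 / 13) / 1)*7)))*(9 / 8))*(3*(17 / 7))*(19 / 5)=-10659 / 29120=-0.37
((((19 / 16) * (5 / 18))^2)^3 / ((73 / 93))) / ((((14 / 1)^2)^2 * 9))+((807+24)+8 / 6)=3995843511980633043705439 / 4800773142119958183936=832.33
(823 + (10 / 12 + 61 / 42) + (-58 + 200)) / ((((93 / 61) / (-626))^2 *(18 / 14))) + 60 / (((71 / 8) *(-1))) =233667451042652 / 1842237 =126838974.05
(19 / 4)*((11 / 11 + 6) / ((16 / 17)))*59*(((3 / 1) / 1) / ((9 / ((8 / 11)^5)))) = 68300288 / 483153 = 141.36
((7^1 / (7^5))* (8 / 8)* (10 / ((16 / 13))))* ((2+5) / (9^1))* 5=325 / 24696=0.01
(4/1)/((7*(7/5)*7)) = 20/343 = 0.06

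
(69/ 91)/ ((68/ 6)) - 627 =-626.93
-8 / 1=-8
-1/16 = -0.06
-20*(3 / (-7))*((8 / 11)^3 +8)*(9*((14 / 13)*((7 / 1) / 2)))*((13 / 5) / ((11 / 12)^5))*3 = 6298156892160 / 214358881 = 29381.37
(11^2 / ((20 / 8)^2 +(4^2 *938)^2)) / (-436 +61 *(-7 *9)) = -44 / 350473549309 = -0.00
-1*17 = -17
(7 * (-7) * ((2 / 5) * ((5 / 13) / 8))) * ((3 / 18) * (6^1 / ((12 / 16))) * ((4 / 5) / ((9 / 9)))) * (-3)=196 / 65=3.02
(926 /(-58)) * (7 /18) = -6.21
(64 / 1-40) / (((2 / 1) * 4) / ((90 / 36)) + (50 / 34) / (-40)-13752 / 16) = -5440 / 194103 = -0.03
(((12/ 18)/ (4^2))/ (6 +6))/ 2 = 1/ 576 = 0.00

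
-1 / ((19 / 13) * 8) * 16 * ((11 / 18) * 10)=-1430 / 171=-8.36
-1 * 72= -72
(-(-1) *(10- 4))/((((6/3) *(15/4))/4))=3.20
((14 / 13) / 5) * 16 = 224 / 65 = 3.45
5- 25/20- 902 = -3593/4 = -898.25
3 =3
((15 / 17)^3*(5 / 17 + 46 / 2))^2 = 1786232250000 / 6975757441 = 256.06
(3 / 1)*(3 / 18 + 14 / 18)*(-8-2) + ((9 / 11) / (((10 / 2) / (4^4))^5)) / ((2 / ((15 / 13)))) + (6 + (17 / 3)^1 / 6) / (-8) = 2137450228574669 / 12870000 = 166080048.84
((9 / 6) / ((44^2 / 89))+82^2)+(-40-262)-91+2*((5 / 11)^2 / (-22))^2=358908005259 / 56689952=6331.07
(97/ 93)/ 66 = 97/ 6138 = 0.02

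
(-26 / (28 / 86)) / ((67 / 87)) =-48633 / 469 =-103.70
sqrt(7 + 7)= sqrt(14)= 3.74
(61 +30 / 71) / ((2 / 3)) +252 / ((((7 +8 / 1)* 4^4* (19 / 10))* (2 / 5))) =7961919 / 86336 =92.22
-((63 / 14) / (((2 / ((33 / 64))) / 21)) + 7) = -8029 / 256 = -31.36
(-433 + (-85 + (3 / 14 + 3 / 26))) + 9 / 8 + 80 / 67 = -25136775 / 48776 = -515.35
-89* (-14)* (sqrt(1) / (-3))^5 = -1246 / 243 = -5.13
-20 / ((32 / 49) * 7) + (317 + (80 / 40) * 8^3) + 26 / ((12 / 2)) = 32183 / 24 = 1340.96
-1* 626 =-626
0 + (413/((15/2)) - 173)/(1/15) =-1769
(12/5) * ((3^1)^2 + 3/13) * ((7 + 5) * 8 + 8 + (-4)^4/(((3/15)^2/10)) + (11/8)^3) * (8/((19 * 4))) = 295403211/1976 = 149495.55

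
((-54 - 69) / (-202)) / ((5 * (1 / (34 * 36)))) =149.06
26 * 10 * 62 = 16120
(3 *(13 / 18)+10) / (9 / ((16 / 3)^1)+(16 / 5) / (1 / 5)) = 584 / 849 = 0.69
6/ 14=3/ 7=0.43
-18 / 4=-9 / 2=-4.50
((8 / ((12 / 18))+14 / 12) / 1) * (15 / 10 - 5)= -553 / 12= -46.08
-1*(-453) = 453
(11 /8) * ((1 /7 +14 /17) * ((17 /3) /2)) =1265 /336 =3.76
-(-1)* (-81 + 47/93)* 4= -29944/93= -321.98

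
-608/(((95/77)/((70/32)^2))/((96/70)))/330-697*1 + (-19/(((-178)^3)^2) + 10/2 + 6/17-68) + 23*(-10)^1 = -999.45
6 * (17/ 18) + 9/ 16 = 299/ 48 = 6.23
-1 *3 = -3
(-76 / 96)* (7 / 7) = -19 / 24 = -0.79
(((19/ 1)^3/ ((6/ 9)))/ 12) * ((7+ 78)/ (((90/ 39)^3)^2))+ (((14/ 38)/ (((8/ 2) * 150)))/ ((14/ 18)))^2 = 203178168209987/ 421070400000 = 482.53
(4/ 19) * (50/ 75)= 8/ 57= 0.14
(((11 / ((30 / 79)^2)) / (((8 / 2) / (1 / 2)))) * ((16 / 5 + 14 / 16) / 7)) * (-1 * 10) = -11190113 / 201600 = -55.51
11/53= 0.21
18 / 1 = 18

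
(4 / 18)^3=8 / 729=0.01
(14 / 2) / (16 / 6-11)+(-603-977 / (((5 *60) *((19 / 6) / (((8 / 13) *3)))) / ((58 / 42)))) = -26214316 / 43225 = -606.46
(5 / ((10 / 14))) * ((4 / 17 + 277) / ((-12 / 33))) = -362901 / 68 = -5336.78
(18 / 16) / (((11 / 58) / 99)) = 2349 / 4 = 587.25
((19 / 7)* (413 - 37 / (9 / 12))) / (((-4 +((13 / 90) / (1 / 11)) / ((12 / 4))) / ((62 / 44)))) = -28916955 / 72149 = -400.79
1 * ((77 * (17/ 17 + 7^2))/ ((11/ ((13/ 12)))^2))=29575/ 792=37.34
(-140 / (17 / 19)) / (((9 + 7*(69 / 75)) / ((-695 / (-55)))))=-4621750 / 36091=-128.06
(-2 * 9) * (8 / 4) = -36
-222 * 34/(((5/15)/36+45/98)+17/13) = -519272208/122191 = -4249.68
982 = 982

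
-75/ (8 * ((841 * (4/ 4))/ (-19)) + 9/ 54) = 8550/ 40349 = 0.21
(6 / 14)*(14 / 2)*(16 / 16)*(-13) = -39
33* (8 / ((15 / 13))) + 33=1309 / 5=261.80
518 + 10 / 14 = 3631 / 7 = 518.71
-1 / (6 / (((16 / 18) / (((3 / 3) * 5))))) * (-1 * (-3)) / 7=-4 / 315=-0.01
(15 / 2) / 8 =15 / 16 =0.94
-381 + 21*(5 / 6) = -727 / 2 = -363.50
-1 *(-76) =76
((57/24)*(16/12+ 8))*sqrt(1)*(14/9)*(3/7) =133/9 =14.78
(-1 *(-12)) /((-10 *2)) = -3 /5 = -0.60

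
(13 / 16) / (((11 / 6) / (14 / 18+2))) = 325 / 264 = 1.23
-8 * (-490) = 3920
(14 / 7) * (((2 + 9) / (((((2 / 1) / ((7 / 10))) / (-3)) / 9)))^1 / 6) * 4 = -693 / 5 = -138.60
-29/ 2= -14.50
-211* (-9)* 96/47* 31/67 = 5651424/3149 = 1794.67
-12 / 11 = -1.09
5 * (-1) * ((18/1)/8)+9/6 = -39/4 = -9.75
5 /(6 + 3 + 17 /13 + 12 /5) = 325 /826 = 0.39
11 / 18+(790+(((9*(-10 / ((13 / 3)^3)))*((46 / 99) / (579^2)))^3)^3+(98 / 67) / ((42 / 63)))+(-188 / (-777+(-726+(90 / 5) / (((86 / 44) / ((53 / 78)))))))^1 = 103527665549886594384516641574206401241242939677318940023647965783653849490971602242526721169 / 130563313292286471003014650456008784967473519775797206974747959708551646970145419100481074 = 792.93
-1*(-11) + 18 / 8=53 / 4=13.25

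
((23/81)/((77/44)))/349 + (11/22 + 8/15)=2045711/1978830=1.03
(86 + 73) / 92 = 159 / 92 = 1.73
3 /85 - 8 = -677 /85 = -7.96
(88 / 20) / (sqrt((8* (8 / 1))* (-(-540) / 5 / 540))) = 11* sqrt(5) / 20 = 1.23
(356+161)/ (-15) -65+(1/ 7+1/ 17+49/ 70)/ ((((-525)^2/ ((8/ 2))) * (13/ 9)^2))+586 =4494833696692/ 9238490625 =486.53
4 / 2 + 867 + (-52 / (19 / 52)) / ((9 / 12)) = 679.25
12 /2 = 6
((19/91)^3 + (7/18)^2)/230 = 7829459/11231222184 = 0.00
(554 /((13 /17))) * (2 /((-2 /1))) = -9418 /13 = -724.46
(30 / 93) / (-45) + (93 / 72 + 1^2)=5099 / 2232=2.28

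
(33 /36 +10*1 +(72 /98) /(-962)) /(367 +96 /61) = 188326703 /6358821924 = 0.03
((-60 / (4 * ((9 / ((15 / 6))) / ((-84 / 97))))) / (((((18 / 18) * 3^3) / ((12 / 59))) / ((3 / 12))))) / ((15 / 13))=910 / 154521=0.01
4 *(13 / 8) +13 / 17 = 247 / 34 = 7.26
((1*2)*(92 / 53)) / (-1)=-184 / 53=-3.47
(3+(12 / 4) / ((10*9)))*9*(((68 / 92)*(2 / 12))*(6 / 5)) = 4641 / 1150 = 4.04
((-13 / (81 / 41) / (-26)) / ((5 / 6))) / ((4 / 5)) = 0.38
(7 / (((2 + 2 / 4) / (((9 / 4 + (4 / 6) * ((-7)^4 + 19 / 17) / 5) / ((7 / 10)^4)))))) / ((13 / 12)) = 263186400 / 75803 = 3471.98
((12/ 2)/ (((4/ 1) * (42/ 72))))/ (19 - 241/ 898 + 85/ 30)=12123/ 101668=0.12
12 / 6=2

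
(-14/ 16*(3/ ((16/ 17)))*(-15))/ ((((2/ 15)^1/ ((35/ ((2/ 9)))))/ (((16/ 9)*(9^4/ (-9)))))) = -2049492375/ 32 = -64046636.72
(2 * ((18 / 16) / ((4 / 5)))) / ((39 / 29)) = 435 / 208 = 2.09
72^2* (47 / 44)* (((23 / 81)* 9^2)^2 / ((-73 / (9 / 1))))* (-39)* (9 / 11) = 101790713232 / 8833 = 11523911.83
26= 26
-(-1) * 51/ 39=17/ 13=1.31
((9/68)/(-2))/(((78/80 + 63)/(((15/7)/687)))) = -75/23245103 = -0.00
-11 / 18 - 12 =-227 / 18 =-12.61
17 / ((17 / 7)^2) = 49 / 17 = 2.88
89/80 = 1.11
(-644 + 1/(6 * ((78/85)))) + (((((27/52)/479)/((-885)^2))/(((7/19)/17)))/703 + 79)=-713467161863854/1263179797425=-564.82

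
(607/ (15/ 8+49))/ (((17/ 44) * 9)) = 19424/ 5661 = 3.43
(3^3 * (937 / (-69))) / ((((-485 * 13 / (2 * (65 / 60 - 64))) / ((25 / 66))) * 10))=-707435 / 2552264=-0.28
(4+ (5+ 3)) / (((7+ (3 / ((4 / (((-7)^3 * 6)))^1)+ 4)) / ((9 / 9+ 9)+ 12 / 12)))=-264 / 3065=-0.09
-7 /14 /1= -1 /2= -0.50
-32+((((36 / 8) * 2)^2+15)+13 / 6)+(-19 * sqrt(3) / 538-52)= 85 / 6-19 * sqrt(3) / 538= 14.11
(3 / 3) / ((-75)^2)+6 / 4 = 16877 / 11250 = 1.50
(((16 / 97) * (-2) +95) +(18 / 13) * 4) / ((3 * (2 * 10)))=42121 / 25220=1.67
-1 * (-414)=414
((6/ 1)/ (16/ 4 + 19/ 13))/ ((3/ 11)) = 286/ 71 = 4.03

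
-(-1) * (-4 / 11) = -4 / 11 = -0.36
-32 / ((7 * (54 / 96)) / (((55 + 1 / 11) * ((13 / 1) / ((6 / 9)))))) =-8730.60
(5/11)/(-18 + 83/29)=-0.03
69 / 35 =1.97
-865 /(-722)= 1.20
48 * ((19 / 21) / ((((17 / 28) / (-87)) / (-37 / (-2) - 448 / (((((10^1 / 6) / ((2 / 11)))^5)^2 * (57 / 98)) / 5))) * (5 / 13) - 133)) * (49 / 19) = -63156907622405616025991712 / 74998909615944033513287033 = -0.84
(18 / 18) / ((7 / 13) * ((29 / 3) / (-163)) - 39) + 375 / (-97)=-965607 / 248126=-3.89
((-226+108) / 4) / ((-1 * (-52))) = -0.57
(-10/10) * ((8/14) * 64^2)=-16384/7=-2340.57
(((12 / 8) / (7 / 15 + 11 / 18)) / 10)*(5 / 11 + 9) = 1.32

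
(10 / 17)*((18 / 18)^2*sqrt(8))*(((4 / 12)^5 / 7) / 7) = 20*sqrt(2) / 202419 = 0.00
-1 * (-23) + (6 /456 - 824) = -800.99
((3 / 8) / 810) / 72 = 1 / 155520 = 0.00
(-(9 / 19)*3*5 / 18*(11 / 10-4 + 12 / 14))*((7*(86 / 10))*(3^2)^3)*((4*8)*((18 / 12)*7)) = 1129620492 / 95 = 11890742.02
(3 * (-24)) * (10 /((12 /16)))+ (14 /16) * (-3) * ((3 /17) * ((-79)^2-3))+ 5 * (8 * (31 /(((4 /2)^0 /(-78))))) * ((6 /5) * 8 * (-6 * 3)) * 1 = 1136236911 /68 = 16709366.34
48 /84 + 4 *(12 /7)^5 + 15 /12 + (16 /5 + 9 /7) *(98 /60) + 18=435481811 /5042100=86.37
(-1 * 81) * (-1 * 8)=648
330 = 330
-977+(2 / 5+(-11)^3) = -11538 / 5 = -2307.60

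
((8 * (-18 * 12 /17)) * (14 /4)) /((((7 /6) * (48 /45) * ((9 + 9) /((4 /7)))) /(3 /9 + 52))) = -474.96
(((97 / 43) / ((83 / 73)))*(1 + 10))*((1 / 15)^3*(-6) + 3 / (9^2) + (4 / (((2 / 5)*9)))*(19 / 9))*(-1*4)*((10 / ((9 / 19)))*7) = -1997892310568 / 65045025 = -30715.53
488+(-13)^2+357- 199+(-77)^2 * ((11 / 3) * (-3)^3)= -586156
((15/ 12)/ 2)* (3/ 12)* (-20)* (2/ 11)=-25/ 44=-0.57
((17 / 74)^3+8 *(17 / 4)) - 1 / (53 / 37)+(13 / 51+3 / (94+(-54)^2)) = 55338562870883 / 1648457310360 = 33.57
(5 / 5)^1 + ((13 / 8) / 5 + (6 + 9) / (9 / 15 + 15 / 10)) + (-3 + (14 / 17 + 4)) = 48987 / 4760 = 10.29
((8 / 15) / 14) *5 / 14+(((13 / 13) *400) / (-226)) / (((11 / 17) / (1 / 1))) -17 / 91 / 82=-530580475 / 194780586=-2.72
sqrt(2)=1.41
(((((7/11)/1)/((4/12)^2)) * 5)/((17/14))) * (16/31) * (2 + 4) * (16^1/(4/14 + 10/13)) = 6420960/5797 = 1107.63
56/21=8/3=2.67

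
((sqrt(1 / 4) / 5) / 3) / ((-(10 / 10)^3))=-1 / 30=-0.03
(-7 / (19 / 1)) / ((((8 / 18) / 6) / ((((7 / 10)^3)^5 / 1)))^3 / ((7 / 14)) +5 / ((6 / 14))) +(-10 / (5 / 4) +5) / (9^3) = -308049553025957171587436877665609927017692817336 / 73985451373306093818077646020522579083984755689565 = -0.00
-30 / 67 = -0.45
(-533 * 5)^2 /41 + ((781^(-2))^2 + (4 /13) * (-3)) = 837829684704619686 /4836681479773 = 173224.08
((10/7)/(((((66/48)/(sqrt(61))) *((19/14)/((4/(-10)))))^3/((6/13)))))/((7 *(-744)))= 6995968 *sqrt(61)/91977989675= 0.00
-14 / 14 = -1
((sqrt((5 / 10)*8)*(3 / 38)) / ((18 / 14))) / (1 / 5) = 35 / 57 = 0.61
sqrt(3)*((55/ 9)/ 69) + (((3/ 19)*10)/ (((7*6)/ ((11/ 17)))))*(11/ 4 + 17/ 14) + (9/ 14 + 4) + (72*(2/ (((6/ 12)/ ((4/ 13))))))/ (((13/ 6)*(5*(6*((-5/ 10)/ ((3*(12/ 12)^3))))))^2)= 55*sqrt(3)/ 621 + 19104931751/ 3477191900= 5.65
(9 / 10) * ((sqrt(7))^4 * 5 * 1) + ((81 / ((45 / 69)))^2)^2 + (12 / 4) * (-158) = 237950115.91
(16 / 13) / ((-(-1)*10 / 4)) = 32 / 65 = 0.49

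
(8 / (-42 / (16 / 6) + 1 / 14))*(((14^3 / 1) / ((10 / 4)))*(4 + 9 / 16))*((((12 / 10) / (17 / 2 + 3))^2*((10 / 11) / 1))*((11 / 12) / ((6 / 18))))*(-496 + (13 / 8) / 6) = 40037961936 / 1161155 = 34481.15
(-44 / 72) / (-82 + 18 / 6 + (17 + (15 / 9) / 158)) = 869 / 88149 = 0.01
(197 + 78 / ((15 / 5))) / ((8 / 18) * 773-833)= -2007 / 4405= -0.46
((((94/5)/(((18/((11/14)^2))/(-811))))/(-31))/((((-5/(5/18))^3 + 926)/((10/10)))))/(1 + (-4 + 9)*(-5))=419287/2926687680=0.00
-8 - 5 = -13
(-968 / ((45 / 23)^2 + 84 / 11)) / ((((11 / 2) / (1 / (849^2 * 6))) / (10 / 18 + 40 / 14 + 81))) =-2723198896 / 9088132191579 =-0.00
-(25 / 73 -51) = 3698 / 73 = 50.66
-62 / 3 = -20.67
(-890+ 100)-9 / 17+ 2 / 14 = -94056 / 119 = -790.39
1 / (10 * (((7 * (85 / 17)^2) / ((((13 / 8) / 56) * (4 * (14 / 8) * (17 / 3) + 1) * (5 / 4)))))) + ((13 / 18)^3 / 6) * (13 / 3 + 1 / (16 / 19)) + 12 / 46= 3598586521 / 5915397600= 0.61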